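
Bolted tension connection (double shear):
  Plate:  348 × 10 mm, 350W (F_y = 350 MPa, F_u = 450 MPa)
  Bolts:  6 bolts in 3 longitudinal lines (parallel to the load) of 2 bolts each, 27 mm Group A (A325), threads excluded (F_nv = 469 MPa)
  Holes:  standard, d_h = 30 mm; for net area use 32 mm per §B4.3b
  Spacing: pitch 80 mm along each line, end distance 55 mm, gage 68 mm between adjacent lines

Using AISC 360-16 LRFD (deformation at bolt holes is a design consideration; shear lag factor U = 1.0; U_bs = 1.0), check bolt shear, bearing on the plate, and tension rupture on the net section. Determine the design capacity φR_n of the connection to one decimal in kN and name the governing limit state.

850.5 kN (net-section rupture governs)

Bolt shear: A_b = π(27)²/4 = 572.56 mm². φR_n = 0.75 × 469 × 572.56 × 6 × 2 = 2416.8 kN.
Bearing (10 mm plate, F_u = 450 MPa): end bolts L_c = 55 − 30/2 = 40, R_n = min(1.2×40×10×450, 2.4×27×10×450) = 216 kN/bolt; interior L_c = 80 − 30 = 50, R_n = 270 kN/bolt. φR_n = 0.75 × (3×216 + 3×270) = 1093.5 kN.
Tension rupture (net): A_n = (348 − 3×32)×10 = 2520 mm² (U = 1.0, A_e = A_n). φR_n = 0.75 × 450 × 2520 = 850.5 kN.
Governing: min(2416.8, 1093.5, 850.5) = 850.5 kN → net-section rupture.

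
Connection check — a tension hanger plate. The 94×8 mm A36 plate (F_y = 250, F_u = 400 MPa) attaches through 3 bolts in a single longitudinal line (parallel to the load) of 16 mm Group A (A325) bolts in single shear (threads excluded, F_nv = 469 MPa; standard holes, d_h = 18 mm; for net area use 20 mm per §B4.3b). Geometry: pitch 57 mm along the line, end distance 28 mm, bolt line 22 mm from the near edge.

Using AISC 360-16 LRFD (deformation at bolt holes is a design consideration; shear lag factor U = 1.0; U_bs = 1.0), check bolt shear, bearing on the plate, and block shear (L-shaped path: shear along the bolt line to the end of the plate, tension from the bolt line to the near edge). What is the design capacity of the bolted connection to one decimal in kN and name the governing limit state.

Bolt shear: A_b = π(16)²/4 = 201.06 mm². φR_n = 0.75 × 469 × 201.06 × 3 × 1 = 212.2 kN.
Bearing (8 mm plate, F_u = 400 MPa): end bolts L_c = 28 − 18/2 = 19, R_n = min(1.2×19×8×400, 2.4×16×8×400) = 72.96 kN/bolt; interior L_c = 57 − 18 = 39, R_n = 122.88 kN/bolt. φR_n = 0.75 × (1×72.96 + 2×122.88) = 239.0 kN.
Block shear: shear path 1×[28+2×57] = 1×142 mm, A_gv = 1136, A_nv = 1×(142 − 2.5×20)×8 = 736 mm²; tension to near edge: (22 − 0.5×20)×8 = 96 mm². R_n = min(0.6×400×736, 0.6×250×1136) + 1.0×400×96 = min(176.64, 170.4) + 38.4 = 208.8 kN. φR_n = 0.75 × 208.8 = 156.6 kN.
Governing: min(212.2, 239.0, 156.6) = 156.6 kN → block shear.

156.6 kN (block shear governs)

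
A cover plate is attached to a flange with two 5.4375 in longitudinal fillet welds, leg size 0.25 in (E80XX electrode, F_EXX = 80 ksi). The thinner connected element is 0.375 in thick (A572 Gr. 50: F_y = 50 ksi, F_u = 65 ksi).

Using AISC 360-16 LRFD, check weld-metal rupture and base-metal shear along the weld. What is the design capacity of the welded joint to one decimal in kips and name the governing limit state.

69.2 kips (weld metal governs)

Weld metal: throat = 0.707×0.25 = 0.17675 in, L = 2×5.4375 = 10.875 in. φR_n = 0.75 × 0.6 × 80 × 0.17675 × 10.875 = 69.2 kips.
Base metal shear (0.375 in plate): yield φR_n = 1.0×0.6×50×0.375×10.875 = 122.3 kips; rupture φR_n = 0.75×0.6×65×0.375×10.875 = 119.3 kips; take 119.3 kips (rupture).
Governing: min(69.2, 119.3) = 69.2 kips → weld metal.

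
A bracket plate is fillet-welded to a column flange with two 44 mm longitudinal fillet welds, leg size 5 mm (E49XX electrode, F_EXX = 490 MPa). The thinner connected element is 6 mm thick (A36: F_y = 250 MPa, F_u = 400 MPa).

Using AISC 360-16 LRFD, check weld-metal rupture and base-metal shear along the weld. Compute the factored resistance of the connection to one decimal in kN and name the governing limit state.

Weld metal: throat = 0.707×5 = 3.535 mm, L = 2×44 = 88 mm. φR_n = 0.75 × 0.6 × 490 × 3.535 × 88 = 68.6 kN.
Base metal shear (6 mm plate): yield φR_n = 1.0×0.6×250×6×88 = 79.2 kN; rupture φR_n = 0.75×0.6×400×6×88 = 95.0 kN; take 79.2 kN (yield).
Governing: min(68.6, 79.2) = 68.6 kN → weld metal.

68.6 kN (weld metal governs)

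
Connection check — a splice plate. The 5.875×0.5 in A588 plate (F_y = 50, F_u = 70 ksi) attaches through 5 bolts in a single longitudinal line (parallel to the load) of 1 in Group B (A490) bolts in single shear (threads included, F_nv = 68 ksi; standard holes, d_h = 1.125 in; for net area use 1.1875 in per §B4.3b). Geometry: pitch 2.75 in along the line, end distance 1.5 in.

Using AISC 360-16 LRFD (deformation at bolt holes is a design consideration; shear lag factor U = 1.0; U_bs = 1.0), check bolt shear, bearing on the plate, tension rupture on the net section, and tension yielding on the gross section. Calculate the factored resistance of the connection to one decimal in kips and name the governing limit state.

123.0 kips (net-section rupture governs)

Bolt shear: A_b = π(1)²/4 = 0.7854 in². φR_n = 0.75 × 68 × 0.7854 × 5 × 1 = 200.3 kips.
Bearing (0.5 in plate, F_u = 70 ksi): end bolts L_c = 1.5 − 1.125/2 = 0.9375, R_n = min(1.2×0.9375×0.5×70, 2.4×1×0.5×70) = 39.375 kips/bolt; interior L_c = 2.75 − 1.125 = 1.625, R_n = 68.25 kips/bolt. φR_n = 0.75 × (1×39.375 + 4×68.25) = 234.3 kips.
Tension rupture (net): A_n = (5.875 − 1×1.1875)×0.5 = 2.3438 in² (U = 1.0, A_e = A_n). φR_n = 0.75 × 70 × 2.3438 = 123.0 kips.
Tension yield (gross): A_g = 5.875×0.5 = 2.9375 in². φR_n = 0.90 × 50 × 2.9375 = 132.2 kips.
Governing: min(200.3, 234.3, 123.0, 132.2) = 123.0 kips → net-section rupture.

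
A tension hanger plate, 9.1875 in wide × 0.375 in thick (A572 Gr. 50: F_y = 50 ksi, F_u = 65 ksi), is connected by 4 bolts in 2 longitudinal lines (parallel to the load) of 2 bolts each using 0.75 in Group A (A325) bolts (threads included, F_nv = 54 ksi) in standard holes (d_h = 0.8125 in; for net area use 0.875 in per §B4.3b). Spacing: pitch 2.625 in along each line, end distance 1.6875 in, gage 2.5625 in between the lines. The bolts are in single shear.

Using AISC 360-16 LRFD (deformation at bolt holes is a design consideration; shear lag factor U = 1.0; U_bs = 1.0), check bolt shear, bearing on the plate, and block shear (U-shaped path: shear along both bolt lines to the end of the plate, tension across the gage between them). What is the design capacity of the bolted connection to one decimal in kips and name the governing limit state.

71.6 kips (bolt shear governs)

Bolt shear: A_b = π(0.75)²/4 = 0.44179 in². φR_n = 0.75 × 54 × 0.44179 × 4 × 1 = 71.6 kips.
Bearing (0.375 in plate, F_u = 65 ksi): end bolts L_c = 1.6875 − 0.8125/2 = 1.28125, R_n = min(1.2×1.28125×0.375×65, 2.4×0.75×0.375×65) = 37.477 kips/bolt; interior L_c = 2.625 − 0.8125 = 1.8125, R_n = 43.875 kips/bolt. φR_n = 0.75 × (2×37.477 + 2×43.875) = 122.0 kips.
Block shear: shear path 2×[1.6875+1×2.625] = 2×4.3125 in, A_gv = 3.2344, A_nv = 2×(4.3125 − 1.5×0.875)×0.375 = 2.25 in²; tension across gage: (2.5625 − 1×0.875)×0.375 = 0.63281 in². R_n = min(0.6×65×2.25, 0.6×50×3.2344) + 1.0×65×0.63281 = min(87.75, 97.032) + 41.133 = 128.88 kips. φR_n = 0.75 × 128.88 = 96.7 kips.
Governing: min(71.6, 122.0, 96.7) = 71.6 kips → bolt shear.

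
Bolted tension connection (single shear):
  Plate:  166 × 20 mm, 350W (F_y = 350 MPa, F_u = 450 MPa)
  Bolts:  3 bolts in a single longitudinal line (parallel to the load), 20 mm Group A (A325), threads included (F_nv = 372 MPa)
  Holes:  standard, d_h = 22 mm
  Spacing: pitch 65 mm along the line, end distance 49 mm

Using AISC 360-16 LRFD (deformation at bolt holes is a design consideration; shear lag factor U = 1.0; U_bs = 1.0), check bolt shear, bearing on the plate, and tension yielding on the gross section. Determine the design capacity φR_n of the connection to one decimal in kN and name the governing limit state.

263.0 kN (bolt shear governs)

Bolt shear: A_b = π(20)²/4 = 314.16 mm². φR_n = 0.75 × 372 × 314.16 × 3 × 1 = 263.0 kN.
Bearing (20 mm plate, F_u = 450 MPa): end bolts L_c = 49 − 22/2 = 38, R_n = min(1.2×38×20×450, 2.4×20×20×450) = 410.4 kN/bolt; interior L_c = 65 − 22 = 43, R_n = 432 kN/bolt. φR_n = 0.75 × (1×410.4 + 2×432) = 955.8 kN.
Tension yield (gross): A_g = 166×20 = 3320 mm². φR_n = 0.90 × 350 × 3320 = 1045.8 kN.
Governing: min(263.0, 955.8, 1045.8) = 263.0 kN → bolt shear.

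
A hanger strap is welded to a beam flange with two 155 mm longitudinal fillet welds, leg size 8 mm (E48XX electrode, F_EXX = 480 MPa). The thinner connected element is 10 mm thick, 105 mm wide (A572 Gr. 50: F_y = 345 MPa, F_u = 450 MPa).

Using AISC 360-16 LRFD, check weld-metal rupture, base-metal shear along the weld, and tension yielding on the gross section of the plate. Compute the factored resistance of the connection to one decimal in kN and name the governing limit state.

Weld metal: throat = 0.707×8 = 5.656 mm, L = 2×155 = 310 mm. φR_n = 0.75 × 0.6 × 480 × 5.656 × 310 = 378.7 kN.
Base metal shear (10 mm plate): yield φR_n = 1.0×0.6×345×10×310 = 641.7 kN; rupture φR_n = 0.75×0.6×450×10×310 = 627.8 kN; take 627.8 kN (rupture).
Tension yield (gross): A_g = 105×10 = 1050 mm². φR_n = 0.90 × 345 × 1050 = 326.0 kN.
Governing: min(378.7, 627.8, 326.0) = 326.0 kN → gross-section yield.

326.0 kN (gross-section yield governs)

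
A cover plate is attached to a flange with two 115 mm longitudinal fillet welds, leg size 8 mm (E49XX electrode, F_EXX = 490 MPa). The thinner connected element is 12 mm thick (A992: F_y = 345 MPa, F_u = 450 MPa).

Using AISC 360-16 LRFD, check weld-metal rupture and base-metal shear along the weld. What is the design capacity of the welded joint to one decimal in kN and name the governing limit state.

286.8 kN (weld metal governs)

Weld metal: throat = 0.707×8 = 5.656 mm, L = 2×115 = 230 mm. φR_n = 0.75 × 0.6 × 490 × 5.656 × 230 = 286.8 kN.
Base metal shear (12 mm plate): yield φR_n = 1.0×0.6×345×12×230 = 571.3 kN; rupture φR_n = 0.75×0.6×450×12×230 = 558.9 kN; take 558.9 kN (rupture).
Governing: min(286.8, 558.9) = 286.8 kN → weld metal.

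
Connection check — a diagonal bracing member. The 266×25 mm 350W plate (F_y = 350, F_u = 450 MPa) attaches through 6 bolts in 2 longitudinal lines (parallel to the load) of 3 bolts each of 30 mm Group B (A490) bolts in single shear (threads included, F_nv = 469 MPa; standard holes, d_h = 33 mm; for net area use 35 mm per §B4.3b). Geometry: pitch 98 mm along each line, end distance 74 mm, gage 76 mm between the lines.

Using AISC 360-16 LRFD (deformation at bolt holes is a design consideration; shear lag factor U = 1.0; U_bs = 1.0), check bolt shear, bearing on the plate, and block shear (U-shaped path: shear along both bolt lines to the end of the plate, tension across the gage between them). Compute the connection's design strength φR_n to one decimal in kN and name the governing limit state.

Bolt shear: A_b = π(30)²/4 = 706.86 mm². φR_n = 0.75 × 469 × 706.86 × 6 × 1 = 1491.8 kN.
Bearing (25 mm plate, F_u = 450 MPa): end bolts L_c = 74 − 33/2 = 57.5, R_n = min(1.2×57.5×25×450, 2.4×30×25×450) = 776.25 kN/bolt; interior L_c = 98 − 33 = 65, R_n = 810 kN/bolt. φR_n = 0.75 × (2×776.25 + 4×810) = 3594.4 kN.
Block shear: shear path 2×[74+2×98] = 2×270 mm, A_gv = 13500, A_nv = 2×(270 − 2.5×35)×25 = 9125 mm²; tension across gage: (76 − 1×35)×25 = 1025 mm². R_n = min(0.6×450×9125, 0.6×350×13500) + 1.0×450×1025 = min(2463.8, 2835) + 461.25 = 2925.1 kN. φR_n = 0.75 × 2925.1 = 2193.8 kN.
Governing: min(1491.8, 3594.4, 2193.8) = 1491.8 kN → bolt shear.

1491.8 kN (bolt shear governs)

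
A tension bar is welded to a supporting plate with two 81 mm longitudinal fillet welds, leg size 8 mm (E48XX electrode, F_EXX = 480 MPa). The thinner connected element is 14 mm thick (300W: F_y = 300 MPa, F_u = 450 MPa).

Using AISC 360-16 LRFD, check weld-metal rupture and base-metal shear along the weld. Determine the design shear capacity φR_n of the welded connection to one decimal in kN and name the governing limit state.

197.9 kN (weld metal governs)

Weld metal: throat = 0.707×8 = 5.656 mm, L = 2×81 = 162 mm. φR_n = 0.75 × 0.6 × 480 × 5.656 × 162 = 197.9 kN.
Base metal shear (14 mm plate): yield φR_n = 1.0×0.6×300×14×162 = 408.2 kN; rupture φR_n = 0.75×0.6×450×14×162 = 459.3 kN; take 408.2 kN (yield).
Governing: min(197.9, 408.2) = 197.9 kN → weld metal.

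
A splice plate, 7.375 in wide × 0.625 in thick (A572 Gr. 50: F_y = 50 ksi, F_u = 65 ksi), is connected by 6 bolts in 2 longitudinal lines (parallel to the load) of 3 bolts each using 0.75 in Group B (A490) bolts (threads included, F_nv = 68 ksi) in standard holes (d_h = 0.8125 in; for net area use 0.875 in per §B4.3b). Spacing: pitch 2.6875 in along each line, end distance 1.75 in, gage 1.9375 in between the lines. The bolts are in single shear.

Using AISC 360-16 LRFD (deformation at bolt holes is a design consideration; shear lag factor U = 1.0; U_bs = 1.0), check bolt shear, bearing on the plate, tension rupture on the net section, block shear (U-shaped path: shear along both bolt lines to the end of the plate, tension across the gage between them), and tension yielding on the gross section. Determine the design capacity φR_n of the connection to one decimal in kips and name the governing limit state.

135.2 kips (bolt shear governs)

Bolt shear: A_b = π(0.75)²/4 = 0.44179 in². φR_n = 0.75 × 68 × 0.44179 × 6 × 1 = 135.2 kips.
Bearing (0.625 in plate, F_u = 65 ksi): end bolts L_c = 1.75 − 0.8125/2 = 1.34375, R_n = min(1.2×1.34375×0.625×65, 2.4×0.75×0.625×65) = 65.508 kips/bolt; interior L_c = 2.6875 − 0.8125 = 1.875, R_n = 73.125 kips/bolt. φR_n = 0.75 × (2×65.508 + 4×73.125) = 317.6 kips.
Tension rupture (net): A_n = (7.375 − 2×0.875)×0.625 = 3.5156 in² (U = 1.0, A_e = A_n). φR_n = 0.75 × 65 × 3.5156 = 171.4 kips.
Block shear: shear path 2×[1.75+2×2.6875] = 2×7.125 in, A_gv = 8.9063, A_nv = 2×(7.125 − 2.5×0.875)×0.625 = 6.1719 in²; tension across gage: (1.9375 − 1×0.875)×0.625 = 0.66406 in². R_n = min(0.6×65×6.1719, 0.6×50×8.9063) + 1.0×65×0.66406 = min(240.7, 267.19) + 43.164 = 283.86 kips. φR_n = 0.75 × 283.86 = 212.9 kips.
Tension yield (gross): A_g = 7.375×0.625 = 4.6094 in². φR_n = 0.90 × 50 × 4.6094 = 207.4 kips.
Governing: min(135.2, 317.6, 171.4, 212.9, 207.4) = 135.2 kips → bolt shear.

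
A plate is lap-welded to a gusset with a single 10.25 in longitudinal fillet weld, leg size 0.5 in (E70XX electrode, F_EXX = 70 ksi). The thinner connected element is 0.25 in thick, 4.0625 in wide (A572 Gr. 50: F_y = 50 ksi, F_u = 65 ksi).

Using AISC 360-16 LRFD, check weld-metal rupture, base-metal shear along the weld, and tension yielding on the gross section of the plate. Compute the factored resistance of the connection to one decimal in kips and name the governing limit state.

45.7 kips (gross-section yield governs)

Weld metal: throat = 0.707×0.5 = 0.3535 in, L = 10.25 in. φR_n = 0.75 × 0.6 × 70 × 0.3535 × 10.25 = 114.1 kips.
Base metal shear (0.25 in plate): yield φR_n = 1.0×0.6×50×0.25×10.25 = 76.9 kips; rupture φR_n = 0.75×0.6×65×0.25×10.25 = 75.0 kips; take 75.0 kips (rupture).
Tension yield (gross): A_g = 4.0625×0.25 = 1.0156 in². φR_n = 0.90 × 50 × 1.0156 = 45.7 kips.
Governing: min(114.1, 75.0, 45.7) = 45.7 kips → gross-section yield.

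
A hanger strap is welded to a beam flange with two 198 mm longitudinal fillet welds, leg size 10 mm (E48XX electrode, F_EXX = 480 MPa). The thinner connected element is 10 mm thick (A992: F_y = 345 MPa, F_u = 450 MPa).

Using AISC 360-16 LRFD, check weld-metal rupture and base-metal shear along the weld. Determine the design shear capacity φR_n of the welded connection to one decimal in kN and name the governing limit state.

Weld metal: throat = 0.707×10 = 7.07 mm, L = 2×198 = 396 mm. φR_n = 0.75 × 0.6 × 480 × 7.07 × 396 = 604.7 kN.
Base metal shear (10 mm plate): yield φR_n = 1.0×0.6×345×10×396 = 819.7 kN; rupture φR_n = 0.75×0.6×450×10×396 = 801.9 kN; take 801.9 kN (rupture).
Governing: min(604.7, 801.9) = 604.7 kN → weld metal.

604.7 kN (weld metal governs)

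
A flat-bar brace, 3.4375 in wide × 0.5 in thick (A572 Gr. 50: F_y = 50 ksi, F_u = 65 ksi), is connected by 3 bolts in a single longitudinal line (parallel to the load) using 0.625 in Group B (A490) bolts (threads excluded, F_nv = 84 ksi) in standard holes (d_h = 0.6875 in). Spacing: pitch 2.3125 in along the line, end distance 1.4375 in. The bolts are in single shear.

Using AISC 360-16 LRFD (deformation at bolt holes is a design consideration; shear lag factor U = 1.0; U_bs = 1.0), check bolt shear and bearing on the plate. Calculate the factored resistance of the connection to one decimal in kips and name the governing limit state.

Bolt shear: A_b = π(0.625)²/4 = 0.3068 in². φR_n = 0.75 × 84 × 0.3068 × 3 × 1 = 58.0 kips.
Bearing (0.5 in plate, F_u = 65 ksi): end bolts L_c = 1.4375 − 0.6875/2 = 1.09375, R_n = min(1.2×1.09375×0.5×65, 2.4×0.625×0.5×65) = 42.656 kips/bolt; interior L_c = 2.3125 − 0.6875 = 1.625, R_n = 48.75 kips/bolt. φR_n = 0.75 × (1×42.656 + 2×48.75) = 105.1 kips.
Governing: min(58.0, 105.1) = 58.0 kips → bolt shear.

58.0 kips (bolt shear governs)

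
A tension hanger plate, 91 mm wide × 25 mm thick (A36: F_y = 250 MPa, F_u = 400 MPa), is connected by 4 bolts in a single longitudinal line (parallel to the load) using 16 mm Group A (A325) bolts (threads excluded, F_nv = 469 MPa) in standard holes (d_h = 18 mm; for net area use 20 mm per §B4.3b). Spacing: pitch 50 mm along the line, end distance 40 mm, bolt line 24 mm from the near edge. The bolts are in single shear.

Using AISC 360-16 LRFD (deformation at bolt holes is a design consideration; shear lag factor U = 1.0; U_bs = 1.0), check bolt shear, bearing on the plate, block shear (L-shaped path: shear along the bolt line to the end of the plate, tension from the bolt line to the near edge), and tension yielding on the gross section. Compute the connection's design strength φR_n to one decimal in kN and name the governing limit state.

Bolt shear: A_b = π(16)²/4 = 201.06 mm². φR_n = 0.75 × 469 × 201.06 × 4 × 1 = 282.9 kN.
Bearing (25 mm plate, F_u = 400 MPa): end bolts L_c = 40 − 18/2 = 31, R_n = min(1.2×31×25×400, 2.4×16×25×400) = 372 kN/bolt; interior L_c = 50 − 18 = 32, R_n = 384 kN/bolt. φR_n = 0.75 × (1×372 + 3×384) = 1143.0 kN.
Block shear: shear path 1×[40+3×50] = 1×190 mm, A_gv = 4750, A_nv = 1×(190 − 3.5×20)×25 = 3000 mm²; tension to near edge: (24 − 0.5×20)×25 = 350 mm². R_n = min(0.6×400×3000, 0.6×250×4750) + 1.0×400×350 = min(720, 712.5) + 140 = 852.5 kN. φR_n = 0.75 × 852.5 = 639.4 kN.
Tension yield (gross): A_g = 91×25 = 2275 mm². φR_n = 0.90 × 250 × 2275 = 511.9 kN.
Governing: min(282.9, 1143.0, 639.4, 511.9) = 282.9 kN → bolt shear.

282.9 kN (bolt shear governs)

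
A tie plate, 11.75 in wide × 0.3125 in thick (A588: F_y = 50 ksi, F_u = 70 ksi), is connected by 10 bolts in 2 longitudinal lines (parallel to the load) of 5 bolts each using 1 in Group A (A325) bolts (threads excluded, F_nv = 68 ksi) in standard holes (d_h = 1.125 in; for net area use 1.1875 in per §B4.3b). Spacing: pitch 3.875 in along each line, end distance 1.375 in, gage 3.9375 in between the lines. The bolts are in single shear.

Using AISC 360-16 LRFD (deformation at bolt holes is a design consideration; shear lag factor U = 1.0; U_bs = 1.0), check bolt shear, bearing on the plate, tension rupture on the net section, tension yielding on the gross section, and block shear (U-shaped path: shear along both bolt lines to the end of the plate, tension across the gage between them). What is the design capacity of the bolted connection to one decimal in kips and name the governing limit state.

Bolt shear: A_b = π(1)²/4 = 0.7854 in². φR_n = 0.75 × 68 × 0.7854 × 10 × 1 = 400.6 kips.
Bearing (0.3125 in plate, F_u = 70 ksi): end bolts L_c = 1.375 − 1.125/2 = 0.8125, R_n = min(1.2×0.8125×0.3125×70, 2.4×1×0.3125×70) = 21.328 kips/bolt; interior L_c = 3.875 − 1.125 = 2.75, R_n = 52.5 kips/bolt. φR_n = 0.75 × (2×21.328 + 8×52.5) = 347.0 kips.
Tension rupture (net): A_n = (11.75 − 2×1.1875)×0.3125 = 2.9297 in² (U = 1.0, A_e = A_n). φR_n = 0.75 × 70 × 2.9297 = 153.8 kips.
Tension yield (gross): A_g = 11.75×0.3125 = 3.6719 in². φR_n = 0.90 × 50 × 3.6719 = 165.2 kips.
Block shear: shear path 2×[1.375+4×3.875] = 2×16.875 in, A_gv = 10.547, A_nv = 2×(16.875 − 4.5×1.1875)×0.3125 = 7.207 in²; tension across gage: (3.9375 − 1×1.1875)×0.3125 = 0.85938 in². R_n = min(0.6×70×7.207, 0.6×50×10.547) + 1.0×70×0.85938 = min(302.69, 316.41) + 60.157 = 362.85 kips. φR_n = 0.75 × 362.85 = 272.1 kips.
Governing: min(400.6, 347.0, 153.8, 165.2, 272.1) = 153.8 kips → net-section rupture.

153.8 kips (net-section rupture governs)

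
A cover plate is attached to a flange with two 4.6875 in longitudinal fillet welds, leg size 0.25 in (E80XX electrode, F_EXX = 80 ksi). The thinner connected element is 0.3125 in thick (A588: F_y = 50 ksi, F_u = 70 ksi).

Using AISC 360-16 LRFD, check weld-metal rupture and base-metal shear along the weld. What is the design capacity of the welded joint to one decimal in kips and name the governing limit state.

Weld metal: throat = 0.707×0.25 = 0.17675 in, L = 2×4.6875 = 9.375 in. φR_n = 0.75 × 0.6 × 80 × 0.17675 × 9.375 = 59.7 kips.
Base metal shear (0.3125 in plate): yield φR_n = 1.0×0.6×50×0.3125×9.375 = 87.9 kips; rupture φR_n = 0.75×0.6×70×0.3125×9.375 = 92.3 kips; take 87.9 kips (yield).
Governing: min(59.7, 87.9) = 59.7 kips → weld metal.

59.7 kips (weld metal governs)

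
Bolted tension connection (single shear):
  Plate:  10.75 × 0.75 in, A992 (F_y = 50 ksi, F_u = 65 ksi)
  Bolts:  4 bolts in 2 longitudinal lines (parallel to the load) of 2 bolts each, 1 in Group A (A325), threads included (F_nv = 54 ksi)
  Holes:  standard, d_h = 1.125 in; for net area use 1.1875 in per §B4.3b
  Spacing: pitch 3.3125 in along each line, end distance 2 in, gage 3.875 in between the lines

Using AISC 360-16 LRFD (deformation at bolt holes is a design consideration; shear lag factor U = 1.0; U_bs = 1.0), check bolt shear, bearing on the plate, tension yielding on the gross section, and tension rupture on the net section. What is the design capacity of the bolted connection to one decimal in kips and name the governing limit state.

127.2 kips (bolt shear governs)

Bolt shear: A_b = π(1)²/4 = 0.7854 in². φR_n = 0.75 × 54 × 0.7854 × 4 × 1 = 127.2 kips.
Bearing (0.75 in plate, F_u = 65 ksi): end bolts L_c = 2 − 1.125/2 = 1.4375, R_n = min(1.2×1.4375×0.75×65, 2.4×1×0.75×65) = 84.094 kips/bolt; interior L_c = 3.3125 − 1.125 = 2.1875, R_n = 117 kips/bolt. φR_n = 0.75 × (2×84.094 + 2×117) = 301.6 kips.
Tension yield (gross): A_g = 10.75×0.75 = 8.0625 in². φR_n = 0.90 × 50 × 8.0625 = 362.8 kips.
Tension rupture (net): A_n = (10.75 − 2×1.1875)×0.75 = 6.2813 in² (U = 1.0, A_e = A_n). φR_n = 0.75 × 65 × 6.2813 = 306.2 kips.
Governing: min(127.2, 301.6, 362.8, 306.2) = 127.2 kips → bolt shear.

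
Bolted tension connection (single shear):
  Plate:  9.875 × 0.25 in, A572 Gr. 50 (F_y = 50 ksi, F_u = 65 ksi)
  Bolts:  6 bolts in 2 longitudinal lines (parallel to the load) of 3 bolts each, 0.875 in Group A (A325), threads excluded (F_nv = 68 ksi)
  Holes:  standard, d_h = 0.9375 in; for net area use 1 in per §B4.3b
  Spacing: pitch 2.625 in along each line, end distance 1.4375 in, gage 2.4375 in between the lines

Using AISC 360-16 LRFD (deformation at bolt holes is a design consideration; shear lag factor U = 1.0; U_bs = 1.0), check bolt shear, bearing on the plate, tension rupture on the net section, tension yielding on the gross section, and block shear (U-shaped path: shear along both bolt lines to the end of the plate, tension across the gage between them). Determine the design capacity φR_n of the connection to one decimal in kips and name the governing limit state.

Bolt shear: A_b = π(0.875)²/4 = 0.60132 in². φR_n = 0.75 × 68 × 0.60132 × 6 × 1 = 184.0 kips.
Bearing (0.25 in plate, F_u = 65 ksi): end bolts L_c = 1.4375 − 0.9375/2 = 0.96875, R_n = min(1.2×0.96875×0.25×65, 2.4×0.875×0.25×65) = 18.891 kips/bolt; interior L_c = 2.625 − 0.9375 = 1.6875, R_n = 32.906 kips/bolt. φR_n = 0.75 × (2×18.891 + 4×32.906) = 127.1 kips.
Tension rupture (net): A_n = (9.875 − 2×1)×0.25 = 1.9688 in² (U = 1.0, A_e = A_n). φR_n = 0.75 × 65 × 1.9688 = 96.0 kips.
Tension yield (gross): A_g = 9.875×0.25 = 2.4688 in². φR_n = 0.90 × 50 × 2.4688 = 111.1 kips.
Block shear: shear path 2×[1.4375+2×2.625] = 2×6.6875 in, A_gv = 3.3438, A_nv = 2×(6.6875 − 2.5×1)×0.25 = 2.0938 in²; tension across gage: (2.4375 − 1×1)×0.25 = 0.35938 in². R_n = min(0.6×65×2.0938, 0.6×50×3.3438) + 1.0×65×0.35938 = min(81.658, 100.31) + 23.36 = 105.02 kips. φR_n = 0.75 × 105.02 = 78.8 kips.
Governing: min(184.0, 127.1, 96.0, 111.1, 78.8) = 78.8 kips → block shear.

78.8 kips (block shear governs)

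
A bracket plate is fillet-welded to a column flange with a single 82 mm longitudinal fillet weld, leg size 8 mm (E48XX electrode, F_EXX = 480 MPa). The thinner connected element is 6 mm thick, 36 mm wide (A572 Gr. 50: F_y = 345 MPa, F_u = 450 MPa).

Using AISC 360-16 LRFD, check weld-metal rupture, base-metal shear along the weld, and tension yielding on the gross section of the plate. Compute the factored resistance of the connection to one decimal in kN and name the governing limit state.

67.1 kN (gross-section yield governs)

Weld metal: throat = 0.707×8 = 5.656 mm, L = 82 mm. φR_n = 0.75 × 0.6 × 480 × 5.656 × 82 = 100.2 kN.
Base metal shear (6 mm plate): yield φR_n = 1.0×0.6×345×6×82 = 101.8 kN; rupture φR_n = 0.75×0.6×450×6×82 = 99.6 kN; take 99.6 kN (rupture).
Tension yield (gross): A_g = 36×6 = 216 mm². φR_n = 0.90 × 345 × 216 = 67.1 kN.
Governing: min(100.2, 99.6, 67.1) = 67.1 kN → gross-section yield.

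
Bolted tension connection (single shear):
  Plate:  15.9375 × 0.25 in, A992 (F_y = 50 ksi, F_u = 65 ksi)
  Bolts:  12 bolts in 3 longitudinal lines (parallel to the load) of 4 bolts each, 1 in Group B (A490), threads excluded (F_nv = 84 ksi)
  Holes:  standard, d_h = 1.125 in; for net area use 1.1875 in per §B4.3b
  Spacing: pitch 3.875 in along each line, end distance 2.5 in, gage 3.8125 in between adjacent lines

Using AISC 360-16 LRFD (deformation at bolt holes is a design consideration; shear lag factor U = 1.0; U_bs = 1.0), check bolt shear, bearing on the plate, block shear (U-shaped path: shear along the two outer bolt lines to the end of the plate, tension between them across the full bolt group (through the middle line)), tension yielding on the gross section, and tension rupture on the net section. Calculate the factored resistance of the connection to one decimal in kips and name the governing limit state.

150.8 kips (net-section rupture governs)

Bolt shear: A_b = π(1)²/4 = 0.7854 in². φR_n = 0.75 × 84 × 0.7854 × 12 × 1 = 593.8 kips.
Bearing (0.25 in plate, F_u = 65 ksi): end bolts L_c = 2.5 − 1.125/2 = 1.9375, R_n = min(1.2×1.9375×0.25×65, 2.4×1×0.25×65) = 37.781 kips/bolt; interior L_c = 3.875 − 1.125 = 2.75, R_n = 39 kips/bolt. φR_n = 0.75 × (3×37.781 + 9×39) = 348.3 kips.
Block shear: shear path 2×[2.5+3×3.875] = 2×14.125 in, A_gv = 7.0625, A_nv = 2×(14.125 − 3.5×1.1875)×0.25 = 4.9844 in²; tension across gage: (7.625 − 2×1.1875)×0.25 = 1.3125 in². R_n = min(0.6×65×4.9844, 0.6×50×7.0625) + 1.0×65×1.3125 = min(194.39, 211.88) + 85.313 = 279.7 kips. φR_n = 0.75 × 279.7 = 209.8 kips.
Tension yield (gross): A_g = 15.9375×0.25 = 3.9844 in². φR_n = 0.90 × 50 × 3.9844 = 179.3 kips.
Tension rupture (net): A_n = (15.9375 − 3×1.1875)×0.25 = 3.0938 in² (U = 1.0, A_e = A_n). φR_n = 0.75 × 65 × 3.0938 = 150.8 kips.
Governing: min(593.8, 348.3, 209.8, 179.3, 150.8) = 150.8 kips → net-section rupture.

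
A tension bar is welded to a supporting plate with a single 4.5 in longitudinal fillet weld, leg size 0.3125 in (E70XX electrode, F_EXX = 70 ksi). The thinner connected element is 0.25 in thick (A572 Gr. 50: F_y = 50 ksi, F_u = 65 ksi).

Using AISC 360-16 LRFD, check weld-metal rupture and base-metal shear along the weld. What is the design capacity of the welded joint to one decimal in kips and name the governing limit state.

31.3 kips (weld metal governs)

Weld metal: throat = 0.707×0.3125 = 0.22094 in, L = 4.5 in. φR_n = 0.75 × 0.6 × 70 × 0.22094 × 4.5 = 31.3 kips.
Base metal shear (0.25 in plate): yield φR_n = 1.0×0.6×50×0.25×4.5 = 33.8 kips; rupture φR_n = 0.75×0.6×65×0.25×4.5 = 32.9 kips; take 32.9 kips (rupture).
Governing: min(31.3, 32.9) = 31.3 kips → weld metal.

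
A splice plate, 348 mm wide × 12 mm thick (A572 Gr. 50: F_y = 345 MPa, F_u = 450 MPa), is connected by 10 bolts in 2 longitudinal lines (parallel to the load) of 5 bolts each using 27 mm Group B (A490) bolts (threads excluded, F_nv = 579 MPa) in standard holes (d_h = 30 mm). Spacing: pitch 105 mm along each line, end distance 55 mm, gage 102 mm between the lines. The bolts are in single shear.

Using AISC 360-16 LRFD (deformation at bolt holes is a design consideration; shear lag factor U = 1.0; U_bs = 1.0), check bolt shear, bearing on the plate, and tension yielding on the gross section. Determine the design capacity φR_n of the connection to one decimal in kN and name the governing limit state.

Bolt shear: A_b = π(27)²/4 = 572.56 mm². φR_n = 0.75 × 579 × 572.56 × 10 × 1 = 2486.3 kN.
Bearing (12 mm plate, F_u = 450 MPa): end bolts L_c = 55 − 30/2 = 40, R_n = min(1.2×40×12×450, 2.4×27×12×450) = 259.2 kN/bolt; interior L_c = 105 − 30 = 75, R_n = 349.92 kN/bolt. φR_n = 0.75 × (2×259.2 + 8×349.92) = 2488.3 kN.
Tension yield (gross): A_g = 348×12 = 4176 mm². φR_n = 0.90 × 345 × 4176 = 1296.6 kN.
Governing: min(2486.3, 2488.3, 1296.6) = 1296.6 kN → gross-section yield.

1296.6 kN (gross-section yield governs)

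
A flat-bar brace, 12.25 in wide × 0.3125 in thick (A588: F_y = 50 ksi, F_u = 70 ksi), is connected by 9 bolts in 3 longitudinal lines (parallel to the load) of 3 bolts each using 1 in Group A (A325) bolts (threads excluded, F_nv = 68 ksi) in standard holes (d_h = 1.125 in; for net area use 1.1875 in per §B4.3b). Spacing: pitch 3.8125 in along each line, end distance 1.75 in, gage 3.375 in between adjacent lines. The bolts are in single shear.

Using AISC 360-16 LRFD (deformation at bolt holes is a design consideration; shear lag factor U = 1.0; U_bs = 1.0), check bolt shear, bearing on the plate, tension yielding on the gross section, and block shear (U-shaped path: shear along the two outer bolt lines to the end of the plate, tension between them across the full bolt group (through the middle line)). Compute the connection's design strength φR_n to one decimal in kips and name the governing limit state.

172.3 kips (gross-section yield governs)

Bolt shear: A_b = π(1)²/4 = 0.7854 in². φR_n = 0.75 × 68 × 0.7854 × 9 × 1 = 360.5 kips.
Bearing (0.3125 in plate, F_u = 70 ksi): end bolts L_c = 1.75 − 1.125/2 = 1.1875, R_n = min(1.2×1.1875×0.3125×70, 2.4×1×0.3125×70) = 31.172 kips/bolt; interior L_c = 3.8125 − 1.125 = 2.6875, R_n = 52.5 kips/bolt. φR_n = 0.75 × (3×31.172 + 6×52.5) = 306.4 kips.
Tension yield (gross): A_g = 12.25×0.3125 = 3.8281 in². φR_n = 0.90 × 50 × 3.8281 = 172.3 kips.
Block shear: shear path 2×[1.75+2×3.8125] = 2×9.375 in, A_gv = 5.8594, A_nv = 2×(9.375 − 2.5×1.1875)×0.3125 = 4.0039 in²; tension across gage: (6.75 − 2×1.1875)×0.3125 = 1.3672 in². R_n = min(0.6×70×4.0039, 0.6×50×5.8594) + 1.0×70×1.3672 = min(168.16, 175.78) + 95.704 = 263.86 kips. φR_n = 0.75 × 263.86 = 197.9 kips.
Governing: min(360.5, 306.4, 172.3, 197.9) = 172.3 kips → gross-section yield.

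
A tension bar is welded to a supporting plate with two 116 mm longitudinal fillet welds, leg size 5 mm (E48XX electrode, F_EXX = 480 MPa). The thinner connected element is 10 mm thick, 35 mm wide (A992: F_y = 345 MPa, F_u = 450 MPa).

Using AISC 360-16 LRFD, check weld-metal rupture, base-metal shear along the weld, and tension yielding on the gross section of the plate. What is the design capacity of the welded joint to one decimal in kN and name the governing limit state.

Weld metal: throat = 0.707×5 = 3.535 mm, L = 2×116 = 232 mm. φR_n = 0.75 × 0.6 × 480 × 3.535 × 232 = 177.1 kN.
Base metal shear (10 mm plate): yield φR_n = 1.0×0.6×345×10×232 = 480.2 kN; rupture φR_n = 0.75×0.6×450×10×232 = 469.8 kN; take 469.8 kN (rupture).
Tension yield (gross): A_g = 35×10 = 350 mm². φR_n = 0.90 × 345 × 350 = 108.7 kN.
Governing: min(177.1, 469.8, 108.7) = 108.7 kN → gross-section yield.

108.7 kN (gross-section yield governs)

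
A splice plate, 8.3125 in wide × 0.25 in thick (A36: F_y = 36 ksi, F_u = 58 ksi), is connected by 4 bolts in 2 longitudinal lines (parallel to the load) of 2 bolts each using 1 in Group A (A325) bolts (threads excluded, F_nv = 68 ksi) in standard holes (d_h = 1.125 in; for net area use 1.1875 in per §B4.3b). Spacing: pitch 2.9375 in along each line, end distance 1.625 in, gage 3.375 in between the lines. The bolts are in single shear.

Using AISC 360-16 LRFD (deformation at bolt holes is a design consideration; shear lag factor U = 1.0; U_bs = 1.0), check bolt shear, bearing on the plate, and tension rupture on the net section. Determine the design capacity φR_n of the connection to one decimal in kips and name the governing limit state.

64.6 kips (net-section rupture governs)

Bolt shear: A_b = π(1)²/4 = 0.7854 in². φR_n = 0.75 × 68 × 0.7854 × 4 × 1 = 160.2 kips.
Bearing (0.25 in plate, F_u = 58 ksi): end bolts L_c = 1.625 − 1.125/2 = 1.0625, R_n = min(1.2×1.0625×0.25×58, 2.4×1×0.25×58) = 18.488 kips/bolt; interior L_c = 2.9375 − 1.125 = 1.8125, R_n = 31.538 kips/bolt. φR_n = 0.75 × (2×18.488 + 2×31.538) = 75.0 kips.
Tension rupture (net): A_n = (8.3125 − 2×1.1875)×0.25 = 1.4844 in² (U = 1.0, A_e = A_n). φR_n = 0.75 × 58 × 1.4844 = 64.6 kips.
Governing: min(160.2, 75.0, 64.6) = 64.6 kips → net-section rupture.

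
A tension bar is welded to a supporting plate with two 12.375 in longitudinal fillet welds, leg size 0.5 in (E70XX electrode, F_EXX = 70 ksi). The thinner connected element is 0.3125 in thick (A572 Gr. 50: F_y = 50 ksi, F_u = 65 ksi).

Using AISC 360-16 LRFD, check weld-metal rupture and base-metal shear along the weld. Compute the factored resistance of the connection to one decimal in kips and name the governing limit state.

Weld metal: throat = 0.707×0.5 = 0.3535 in, L = 2×12.375 = 24.75 in. φR_n = 0.75 × 0.6 × 70 × 0.3535 × 24.75 = 275.6 kips.
Base metal shear (0.3125 in plate): yield φR_n = 1.0×0.6×50×0.3125×24.75 = 232.0 kips; rupture φR_n = 0.75×0.6×65×0.3125×24.75 = 226.2 kips; take 226.2 kips (rupture).
Governing: min(275.6, 226.2) = 226.2 kips → base-metal shear.

226.2 kips (base-metal shear governs)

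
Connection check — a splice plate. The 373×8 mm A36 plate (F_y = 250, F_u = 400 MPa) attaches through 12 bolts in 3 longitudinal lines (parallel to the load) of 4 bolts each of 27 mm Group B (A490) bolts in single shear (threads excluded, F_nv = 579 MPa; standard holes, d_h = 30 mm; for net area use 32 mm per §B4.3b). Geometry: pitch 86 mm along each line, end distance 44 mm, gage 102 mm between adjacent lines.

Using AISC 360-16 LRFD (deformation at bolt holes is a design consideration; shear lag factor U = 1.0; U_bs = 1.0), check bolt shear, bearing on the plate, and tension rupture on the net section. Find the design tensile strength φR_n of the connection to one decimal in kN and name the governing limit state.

664.8 kN (net-section rupture governs)

Bolt shear: A_b = π(27)²/4 = 572.56 mm². φR_n = 0.75 × 579 × 572.56 × 12 × 1 = 2983.6 kN.
Bearing (8 mm plate, F_u = 400 MPa): end bolts L_c = 44 − 30/2 = 29, R_n = min(1.2×29×8×400, 2.4×27×8×400) = 111.36 kN/bolt; interior L_c = 86 − 30 = 56, R_n = 207.36 kN/bolt. φR_n = 0.75 × (3×111.36 + 9×207.36) = 1650.2 kN.
Tension rupture (net): A_n = (373 − 3×32)×8 = 2216 mm² (U = 1.0, A_e = A_n). φR_n = 0.75 × 400 × 2216 = 664.8 kN.
Governing: min(2983.6, 1650.2, 664.8) = 664.8 kN → net-section rupture.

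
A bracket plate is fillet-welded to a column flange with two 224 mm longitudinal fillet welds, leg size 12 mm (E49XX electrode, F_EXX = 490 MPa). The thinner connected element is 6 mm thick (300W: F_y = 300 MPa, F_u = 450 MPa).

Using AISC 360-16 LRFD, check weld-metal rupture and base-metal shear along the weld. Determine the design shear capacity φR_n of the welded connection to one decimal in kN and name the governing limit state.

Weld metal: throat = 0.707×12 = 8.484 mm, L = 2×224 = 448 mm. φR_n = 0.75 × 0.6 × 490 × 8.484 × 448 = 838.1 kN.
Base metal shear (6 mm plate): yield φR_n = 1.0×0.6×300×6×448 = 483.8 kN; rupture φR_n = 0.75×0.6×450×6×448 = 544.3 kN; take 483.8 kN (yield).
Governing: min(838.1, 483.8) = 483.8 kN → base-metal shear.

483.8 kN (base-metal shear governs)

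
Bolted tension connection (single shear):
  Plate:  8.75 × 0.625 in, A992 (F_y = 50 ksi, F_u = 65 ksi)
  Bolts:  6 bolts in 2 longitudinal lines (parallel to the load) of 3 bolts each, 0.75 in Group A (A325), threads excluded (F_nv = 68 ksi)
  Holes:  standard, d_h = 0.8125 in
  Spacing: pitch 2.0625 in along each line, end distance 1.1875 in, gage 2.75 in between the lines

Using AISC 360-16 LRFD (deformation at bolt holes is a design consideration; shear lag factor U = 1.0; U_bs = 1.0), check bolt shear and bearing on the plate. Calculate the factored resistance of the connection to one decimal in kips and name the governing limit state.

Bolt shear: A_b = π(0.75)²/4 = 0.44179 in². φR_n = 0.75 × 68 × 0.44179 × 6 × 1 = 135.2 kips.
Bearing (0.625 in plate, F_u = 65 ksi): end bolts L_c = 1.1875 − 0.8125/2 = 0.78125, R_n = min(1.2×0.78125×0.625×65, 2.4×0.75×0.625×65) = 38.086 kips/bolt; interior L_c = 2.0625 − 0.8125 = 1.25, R_n = 60.938 kips/bolt. φR_n = 0.75 × (2×38.086 + 4×60.938) = 239.9 kips.
Governing: min(135.2, 239.9) = 135.2 kips → bolt shear.

135.2 kips (bolt shear governs)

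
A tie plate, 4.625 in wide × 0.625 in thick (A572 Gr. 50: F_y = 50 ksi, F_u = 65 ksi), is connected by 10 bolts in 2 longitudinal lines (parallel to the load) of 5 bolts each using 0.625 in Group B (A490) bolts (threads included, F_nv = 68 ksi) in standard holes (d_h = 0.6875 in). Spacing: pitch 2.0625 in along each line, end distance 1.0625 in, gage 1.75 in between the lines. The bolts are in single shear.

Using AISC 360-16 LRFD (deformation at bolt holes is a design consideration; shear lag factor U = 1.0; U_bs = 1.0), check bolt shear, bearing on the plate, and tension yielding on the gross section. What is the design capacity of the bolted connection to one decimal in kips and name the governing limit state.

Bolt shear: A_b = π(0.625)²/4 = 0.3068 in². φR_n = 0.75 × 68 × 0.3068 × 10 × 1 = 156.5 kips.
Bearing (0.625 in plate, F_u = 65 ksi): end bolts L_c = 1.0625 − 0.6875/2 = 0.71875, R_n = min(1.2×0.71875×0.625×65, 2.4×0.625×0.625×65) = 35.039 kips/bolt; interior L_c = 2.0625 − 0.6875 = 1.375, R_n = 60.938 kips/bolt. φR_n = 0.75 × (2×35.039 + 8×60.938) = 418.2 kips.
Tension yield (gross): A_g = 4.625×0.625 = 2.8906 in². φR_n = 0.90 × 50 × 2.8906 = 130.1 kips.
Governing: min(156.5, 418.2, 130.1) = 130.1 kips → gross-section yield.

130.1 kips (gross-section yield governs)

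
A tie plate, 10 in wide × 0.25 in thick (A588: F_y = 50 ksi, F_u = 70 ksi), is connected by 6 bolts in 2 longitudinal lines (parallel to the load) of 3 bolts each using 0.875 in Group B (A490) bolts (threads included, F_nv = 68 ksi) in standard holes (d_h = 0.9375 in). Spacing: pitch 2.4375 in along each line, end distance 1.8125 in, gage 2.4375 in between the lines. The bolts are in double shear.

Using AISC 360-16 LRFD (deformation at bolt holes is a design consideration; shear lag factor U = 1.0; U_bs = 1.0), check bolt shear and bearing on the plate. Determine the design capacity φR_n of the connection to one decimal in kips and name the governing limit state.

Bolt shear: A_b = π(0.875)²/4 = 0.60132 in². φR_n = 0.75 × 68 × 0.60132 × 6 × 2 = 368.0 kips.
Bearing (0.25 in plate, F_u = 70 ksi): end bolts L_c = 1.8125 − 0.9375/2 = 1.34375, R_n = min(1.2×1.34375×0.25×70, 2.4×0.875×0.25×70) = 28.219 kips/bolt; interior L_c = 2.4375 − 0.9375 = 1.5, R_n = 31.5 kips/bolt. φR_n = 0.75 × (2×28.219 + 4×31.5) = 136.8 kips.
Governing: min(368.0, 136.8) = 136.8 kips → bearing.

136.8 kips (bearing governs)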